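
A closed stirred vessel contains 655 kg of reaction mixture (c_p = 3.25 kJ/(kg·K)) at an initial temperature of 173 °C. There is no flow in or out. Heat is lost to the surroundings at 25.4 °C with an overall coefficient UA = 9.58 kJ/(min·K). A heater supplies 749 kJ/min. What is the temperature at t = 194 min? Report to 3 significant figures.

First-law balance (no shaft work): M c_p dT/dt = −UA(T − T_amb) + Q̇.
dT/dt = (T_ss − T)/τ with T_ss = T_amb + Q̇/UA = 25.4 + 749/9.58 = 103.58 °C, τ = M c_p/UA = 655·3.25/9.58 = 222.21 min.
This is linear first-order; T(t) = T_ss + (T₀ − T_ss) e^(−t/τ).
T(194) = 103.58 + (69.416)·0.41767 = 132.58 °C.

133 °C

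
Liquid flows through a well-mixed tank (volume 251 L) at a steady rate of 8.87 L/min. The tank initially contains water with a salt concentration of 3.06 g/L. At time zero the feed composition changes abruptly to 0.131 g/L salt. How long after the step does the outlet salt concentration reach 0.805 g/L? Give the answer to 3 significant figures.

Species balance: V dC/dt = Q(C_in − C) ⇒ τ = V/Q = 28.298 min.
C(t) = C_in + (C₀ − C_in) e^(−t/τ). Set C = 0.805 and solve for t:
e^(−t/τ) = (C − C_in)/(C₀ − C_in) = (0.805 − 0.131)/(3.06 − 0.131) = 0.23011
t = −τ ln(…) = 28.298 × 1.4692 = 41.574 min.

41.6 min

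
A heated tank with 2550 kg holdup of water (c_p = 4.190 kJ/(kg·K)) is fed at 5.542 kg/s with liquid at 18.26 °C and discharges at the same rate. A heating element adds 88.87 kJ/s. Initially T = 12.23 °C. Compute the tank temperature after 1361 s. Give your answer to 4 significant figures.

21.58 °C

Heat balance on the well-mixed liquid: M c_p dT/dt = ṁ c_p (T_in − T) + 88.87.
Rearrange: dT/dt = (T_ss − T)/τ with τ = M/ṁ = 460.123 s and T_ss = T_in + Q̇/(ṁ c_p) = 22.0871 °C.
T approaches T_ss exponentially: T(t) = T_ss + (T₀ − T_ss) e^(−t/τ).
T(1361) = 22.0871 + (-9.85714)·e^(−1361/460.123) = 22.0871 + (-9.85714)·0.0519275 = 21.5753 °C.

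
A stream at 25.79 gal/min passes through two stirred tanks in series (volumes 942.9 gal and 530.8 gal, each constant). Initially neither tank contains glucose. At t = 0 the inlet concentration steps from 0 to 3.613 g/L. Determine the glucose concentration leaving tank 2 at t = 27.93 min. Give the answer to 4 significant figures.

Time constants: τᵢ = Vᵢ/Q for each well-mixed tank.
τ₁ = 942.9/25.79 = 36.5607 min; τ₂ = 530.8/25.79 = 20.5816 min.
Solving the cascade with C₁(0)=C₂(0)=0 gives C₂(t) = C_in[1 − (τ₁ e^(−t/τ₁) − τ₂ e^(−t/τ₂))/(τ₁ − τ₂)].
At t = 27.93: e^(−t/τ₁) = 0.465830, e^(−t/τ₂) = 0.257423.
C₂ = 3.613·[1 − (36.5607·0.465830 − 20.5816·0.257423)/(15.9791)] = 3.613·0.265735 = 0.960099 g/L.

0.9601 g/L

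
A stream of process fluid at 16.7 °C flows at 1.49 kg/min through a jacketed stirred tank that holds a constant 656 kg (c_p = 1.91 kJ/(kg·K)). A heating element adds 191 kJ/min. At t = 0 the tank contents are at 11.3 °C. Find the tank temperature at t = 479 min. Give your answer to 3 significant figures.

M c_p dT/dt = ṁ c_p (T_in − T) + Q̇.
Rearrange: dT/dt = (T_ss − T)/τ with τ = M/ṁ = 440.27 min and T_ss = T_in + Q̇/(ṁ c_p) = 83.814 °C.
This is linear first-order; T(t) = T_ss + (T₀ − T_ss) e^(−t/τ).
T(479) = 83.814 + (-72.514)·e^(−479/440.27) = 83.814 + (-72.514)·0.33690 = 59.384 °C.

59.4 °C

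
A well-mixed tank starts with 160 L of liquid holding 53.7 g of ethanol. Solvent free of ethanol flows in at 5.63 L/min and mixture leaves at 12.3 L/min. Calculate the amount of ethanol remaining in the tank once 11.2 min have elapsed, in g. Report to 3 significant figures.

16.8 g

Let m(t) be the amount of ethanol. Volume: V(t) = V₀ + (Q_in − Q_out) t = 160 − 6.6700 t; V(11.2) = 85.296 L.
No ethanol enters, so dm/dt = −Q_out · (m/V).
dm/m = −Q_out dt/(V₀ − 6.6700 t); integrating gives ln(m/m₀) = −(Q_out/(Q_in−Q_out)) ln(V/V₀).
m = m₀ (V₀/V)^(Q_out/(Q_in−Q_out)) = 53.7 × (160/85.296)^(-1.8441) = 16.834 g.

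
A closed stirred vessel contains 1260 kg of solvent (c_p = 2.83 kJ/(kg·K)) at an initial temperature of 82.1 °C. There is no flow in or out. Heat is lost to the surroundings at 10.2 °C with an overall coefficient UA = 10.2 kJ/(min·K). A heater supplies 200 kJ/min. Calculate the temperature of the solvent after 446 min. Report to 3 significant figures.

M c_p dT/dt = −UA(T − T_amb) + Q̇.
dT/dt = (T_ss − T)/τ with T_ss = T_amb + Q̇/UA = 10.2 + 200/10.2 = 29.808 °C, τ = M c_p/UA = 1260·2.83/10.2 = 349.59 min.
T approaches T_ss exponentially: T(t) = T_ss + (T₀ − T_ss) e^(−t/τ).
T(446) = 29.808 + (52.292)·0.27921 = 44.408 °C.

44.4 °C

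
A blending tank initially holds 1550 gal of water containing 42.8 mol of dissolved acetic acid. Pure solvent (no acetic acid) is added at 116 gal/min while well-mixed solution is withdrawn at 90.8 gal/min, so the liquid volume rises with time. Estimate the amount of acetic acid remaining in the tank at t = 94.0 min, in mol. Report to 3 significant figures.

Let m(t) be the amount of acetic acid. Volume: V(t) = V₀ + (Q_in − Q_out) t = 1550 + 25.200 t; V(94.0) = 3918.8 gal.
No acetic acid enters, so dm/dt = −Q_out · (m/V).
dm/m = −Q_out dt/(V₀ + 25.200 t); integrating gives ln(m/m₀) = −(Q_out/(Q_in−Q_out)) ln(V/V₀).
m = m₀ (V₀/V)^(Q_out/(Q_in−Q_out)) = 42.8 × (1550/3918.8)^(3.6032) = 1.5136 mol.

1.51 mol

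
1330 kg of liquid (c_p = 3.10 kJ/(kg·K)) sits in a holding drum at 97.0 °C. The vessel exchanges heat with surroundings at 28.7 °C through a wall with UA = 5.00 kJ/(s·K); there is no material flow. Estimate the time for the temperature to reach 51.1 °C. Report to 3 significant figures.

919 s

Heat balance on the well-mixed liquid: M c_p dT/dt = −UA(T − T_amb).
τ = M c_p/UA = 824.60 s; T_ss = T_amb = 28.700 °C.
T(t) = T_ss + (T₀ − T_ss)e^(−t/τ); set T = 51.1:
t = −τ ln[(T − T_ss)/(T₀ − T_ss)] = −824.60 · ln(0.32796) = 919.30 s.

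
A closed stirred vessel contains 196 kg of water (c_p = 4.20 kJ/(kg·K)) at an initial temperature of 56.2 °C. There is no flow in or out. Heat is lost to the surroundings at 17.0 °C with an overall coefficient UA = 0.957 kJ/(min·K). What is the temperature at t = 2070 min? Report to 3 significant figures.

20.5 °C

Heat balance on the well-mixed liquid: M c_p dT/dt = −UA(T − T_amb).
dT/dt = (T_ss − T)/τ with T_ss = T_amb = 17.000 °C, τ = M c_p/UA = 196·4.20/0.957 = 860.19 min.
Integrating: T(t) = T_ss + (T₀ − T_ss) e^(−t/τ).
T(2070) = 17.000 + (39.200)·0.090135 = 20.533 °C.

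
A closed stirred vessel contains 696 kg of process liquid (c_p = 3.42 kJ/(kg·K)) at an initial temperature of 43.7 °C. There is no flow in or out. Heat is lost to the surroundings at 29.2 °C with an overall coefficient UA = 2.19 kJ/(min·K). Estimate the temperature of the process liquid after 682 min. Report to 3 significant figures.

36.9 °C

M c_p dT/dt = −UA(T − T_amb).
dT/dt = (T_ss − T)/τ with T_ss = T_amb = 29.200 °C, τ = M c_p/UA = 696·3.42/2.19 = 1086.9 min.
This is linear first-order; T(t) = T_ss + (T₀ − T_ss) e^(−t/τ).
T(682) = 29.200 + (14.500)·0.53394 = 36.942 °C.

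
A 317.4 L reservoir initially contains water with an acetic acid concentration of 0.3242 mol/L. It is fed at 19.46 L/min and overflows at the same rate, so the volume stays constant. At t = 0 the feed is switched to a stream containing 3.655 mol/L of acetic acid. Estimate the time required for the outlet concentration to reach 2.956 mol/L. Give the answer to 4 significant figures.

Species balance on the tank: V dC/dt = Q(C_in − C), so τ = V/Q = 16.3104 min.
C(t) = C_in + (C₀ − C_in) e^(−t/τ). Set C = 2.956 and solve for t:
e^(−t/τ) = (C − C_in)/(C₀ − C_in) = (2.956 − 3.655)/(0.3242 − 3.655) = 0.209859
t = −τ ln(…) = 16.3104 × 1.56132 = 25.4657 min.

25.47 min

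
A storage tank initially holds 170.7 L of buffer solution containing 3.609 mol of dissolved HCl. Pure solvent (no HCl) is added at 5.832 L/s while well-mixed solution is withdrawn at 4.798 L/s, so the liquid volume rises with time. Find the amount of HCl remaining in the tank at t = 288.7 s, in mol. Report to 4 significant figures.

Total volume: dV/dt = Q_in − Q_out = 1.03400 L/s, so V(t) = 170.7 + 1.03400 t and V(288.7) = 469.216 L.
No HCl enters, so dm/dt = −Q_out · (m/V).
dm/m = −Q_out dt/(V₀ + 1.03400 t); integrating gives ln(m/m₀) = −(Q_out/(Q_in−Q_out)) ln(V/V₀).
m = m₀ (V₀/V)^(Q_out/(Q_in−Q_out)) = 3.609 × (170.7/469.216)^(4.64023) = 0.0330887 mol.

0.03309 mol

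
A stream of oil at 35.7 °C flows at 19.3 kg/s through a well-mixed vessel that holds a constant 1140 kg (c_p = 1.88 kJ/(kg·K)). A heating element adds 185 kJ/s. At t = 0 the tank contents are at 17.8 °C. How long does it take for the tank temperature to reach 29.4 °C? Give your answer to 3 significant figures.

M c_p dT/dt = ṁ c_p (T_in − T) + Q̇.
τ = M/ṁ = 59.067 s; T_ss = T_in + Q̇/(ṁ c_p) = 40.799 °C.
T(t) = T_ss + (T₀ − T_ss) e^(−t/τ). Set T = 29.4:
e^(−t/τ) = (29.4 − 40.799)/(17.8 − 40.799) = 0.49562
t = −59.067 · ln(0.49562) = 41.462 s.

41.5 s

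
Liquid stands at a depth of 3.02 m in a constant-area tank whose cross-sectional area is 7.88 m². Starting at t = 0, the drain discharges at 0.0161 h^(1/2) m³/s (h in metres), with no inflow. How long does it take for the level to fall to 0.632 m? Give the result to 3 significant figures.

A dh/dt = −Q_out = −0.0161 √h.
This is separable: 2 d(√h)/dt = −0.0161/A, so √h = √h₀ − (0.0161/(2A)) t.
t = 2A(√h₀ − √h)/0.0161 = 2·7.88·(√3.02 − √0.632)/0.0161
  = 15.760 × (1.7378 − 0.79498) / 0.0161 = 922.92 s.

923 s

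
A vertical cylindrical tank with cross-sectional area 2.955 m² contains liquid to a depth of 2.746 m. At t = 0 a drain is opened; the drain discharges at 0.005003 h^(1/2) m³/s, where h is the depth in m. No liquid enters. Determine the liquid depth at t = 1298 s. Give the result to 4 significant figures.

Volume balance on the tank: A dh/dt = −0.005003 √h.
∫ h^(−1/2) dh = −(0.005003/A) ∫ dt, giving 2√h = 2√h₀ − (0.005003/A) t.
√h = √2.746 − 0.005003·1298/(2·2.955) = 1.65711 − 1.09880 = 0.558308.
h = 0.558308² = 0.311708 m.

0.3117 m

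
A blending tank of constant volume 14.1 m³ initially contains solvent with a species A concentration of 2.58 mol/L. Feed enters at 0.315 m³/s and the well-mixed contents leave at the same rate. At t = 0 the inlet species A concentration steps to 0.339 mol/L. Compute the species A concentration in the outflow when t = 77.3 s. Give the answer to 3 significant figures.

Unsteady species balance (constant V, well mixed): V dC/dt = Q(C_in − C).
So dC/dt = (C_in − C)/τ with τ = V/Q = 14.1/0.315 = 44.762 s.
Integrating: C(t) = C_in + (C₀ − C_in) e^(−t/τ).
C(77.3) = 0.339 + (2.58 − 0.339)·e^(−77.3/44.762) = 0.339 + (2.2410)·0.17783 = 0.73752 mol/L.

0.738 mol/L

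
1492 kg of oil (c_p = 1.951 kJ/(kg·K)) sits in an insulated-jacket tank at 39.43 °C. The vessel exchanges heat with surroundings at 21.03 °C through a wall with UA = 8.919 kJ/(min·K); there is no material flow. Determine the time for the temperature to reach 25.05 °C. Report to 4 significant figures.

Unsteady energy balance on the tank contents: M c_p dT/dt = −UA(T − T_amb).
τ = M c_p/UA = 326.370 min; T_ss = T_amb = 21.0300 °C.
T(t) = T_ss + (T₀ − T_ss)e^(−t/τ); set T = 25.05:
t = −τ ln[(T − T_ss)/(T₀ − T_ss)] = −326.370 · ln(0.218478) = 496.431 min.

496.4 min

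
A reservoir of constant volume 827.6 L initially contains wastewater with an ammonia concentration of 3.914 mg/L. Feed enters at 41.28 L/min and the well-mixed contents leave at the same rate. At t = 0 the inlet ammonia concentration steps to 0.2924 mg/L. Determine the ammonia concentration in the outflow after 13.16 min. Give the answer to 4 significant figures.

Mass balance on the solute (V constant): V dC/dt = Q(C_in − C).
Rewrite as dC/dt + C/τ = C_in/τ, τ = V/Q = 20.0484 min.
Solution: C(t) = C_in + (C₀ − C_in) e^(−t/τ).
C(13.16) = 0.2924 + (3.914 − 0.2924)·e^(−13.16/20.0484) = 0.2924 + (3.62160)·0.518710 = 2.17096 mg/L.

2.171 mg/L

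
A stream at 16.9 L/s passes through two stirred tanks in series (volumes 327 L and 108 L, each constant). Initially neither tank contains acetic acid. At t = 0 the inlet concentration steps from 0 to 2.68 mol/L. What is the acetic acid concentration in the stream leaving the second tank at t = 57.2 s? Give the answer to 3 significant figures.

Species balance on tank i: dCᵢ/dt = (Cᵢ₋₁ − Cᵢ)/τᵢ with τᵢ = Vᵢ/Q.
τ₁ = 327/16.9 = 19.349 s; τ₂ = 108/16.9 = 6.3905 s.
Solving the cascade with C₁(0)=C₂(0)=0 gives C₂(t) = C_in[1 − (τ₁ e^(−t/τ₁) − τ₂ e^(−t/τ₂))/(τ₁ − τ₂)].
At t = 57.2: e^(−t/τ₁) = 0.052016, e^(−t/τ₂) = 0.00012964.
C₂ = 2.68·[1 − (19.349·0.052016 − 6.3905·0.00012964)/(12.959)] = 2.68·0.92240 = 2.4720 mol/L.

2.47 mol/L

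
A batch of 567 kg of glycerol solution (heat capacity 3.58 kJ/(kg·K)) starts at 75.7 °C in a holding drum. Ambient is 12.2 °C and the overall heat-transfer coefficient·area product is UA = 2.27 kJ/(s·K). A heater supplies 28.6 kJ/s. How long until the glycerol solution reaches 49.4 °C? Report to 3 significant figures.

650 s

Lumped-capacitance energy balance: M c_p dT/dt = UA(T_amb − T) + Q̇.
τ = M c_p/UA = 894.21 s; T_ss = T_amb + Q̇/UA = 12.2 + 28.6/2.27 = 24.799 °C.
T(t) = T_ss + (T₀ − T_ss)e^(−t/τ); set T = 49.4:
t = −τ ln[(T − T_ss)/(T₀ − T_ss)] = −894.21 · ln(0.48331) = 650.18 s.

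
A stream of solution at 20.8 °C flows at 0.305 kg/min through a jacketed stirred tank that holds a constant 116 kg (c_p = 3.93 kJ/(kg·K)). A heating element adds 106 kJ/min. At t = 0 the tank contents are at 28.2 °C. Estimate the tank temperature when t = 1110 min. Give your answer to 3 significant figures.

M c_p dT/dt = ṁ c_p (T_in − T) + Q̇.
τ = M/ṁ = 380.33 min; T_ss = T_in + Q̇/(ṁ c_p) = 20.8 + 106/(0.305·3.93) = 109.23 °C.
This is linear first-order; T(t) = T_ss + (T₀ − T_ss) e^(−t/τ).
T(1110) = 109.23 + (-81.033)·e^(−1110/380.33) = 109.23 + (-81.033)·0.054013 = 104.86 °C.

105 °C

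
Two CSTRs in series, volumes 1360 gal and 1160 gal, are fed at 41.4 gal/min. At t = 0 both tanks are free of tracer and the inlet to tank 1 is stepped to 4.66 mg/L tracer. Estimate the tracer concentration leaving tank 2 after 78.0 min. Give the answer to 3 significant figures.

Time constants: τᵢ = Vᵢ/Q for each well-mixed tank.
τ₁ = 1360/41.4 = 32.850 min; τ₂ = 1160/41.4 = 28.019 min.
Tank 1: C₁ = C_in(1 − e^(−t/τ₁)). Tank 2 (τ₁ ≠ τ₂): C₂ = C_in[1 − (τ₁ e^(−t/τ₁) − τ₂ e^(−t/τ₂))/(τ₁ − τ₂)].
At t = 78.0: e^(−t/τ₁) = 0.093069, e^(−t/τ₂) = 0.061804.
C₂ = 4.66·[1 − (32.850·0.093069 − 28.019·0.061804)/(4.8309)] = 4.66·0.72559 = 3.3813 mg/L.

3.38 mg/L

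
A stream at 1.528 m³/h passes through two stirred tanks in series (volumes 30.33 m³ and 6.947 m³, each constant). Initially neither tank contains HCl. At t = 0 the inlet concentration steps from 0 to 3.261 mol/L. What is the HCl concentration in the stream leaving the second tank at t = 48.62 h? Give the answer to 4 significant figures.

Each tank obeys Vᵢ dCᵢ/dt = Q(Cᵢ₋₁ − Cᵢ), so τᵢ = Vᵢ/Q.
τ₁ = 30.33/1.528 = 19.8495 h; τ₂ = 6.947/1.528 = 4.54647 h.
Tank 1: C₁ = C_in(1 − e^(−t/τ₁)). Tank 2 (τ₁ ≠ τ₂): C₂ = C_in[1 − (τ₁ e^(−t/τ₁) − τ₂ e^(−t/τ₂))/(τ₁ − τ₂)].
At t = 48.62: e^(−t/τ₁) = 0.0863424, e^(−t/τ₂) = 2.26802e-05.
C₂ = 3.261·[1 − (19.8495·0.0863424 − 4.54647·2.26802e-05)/(15.3030)] = 3.261·0.888012 = 2.89581 mol/L.

2.896 mol/L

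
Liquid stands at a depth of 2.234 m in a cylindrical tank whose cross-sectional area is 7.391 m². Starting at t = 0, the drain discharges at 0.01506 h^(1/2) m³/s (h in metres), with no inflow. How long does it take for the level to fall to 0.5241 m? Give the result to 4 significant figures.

A dh/dt = −Q_out = −0.01506 √h.
∫ h^(−1/2) dh = −(0.01506/A) ∫ dt, giving 2√h = 2√h₀ − (0.01506/A) t.
t = 2A(√h₀ − √h)/0.01506 = 2·7.391·(√2.234 − √0.5241)/0.01506
  = 14.7820 × (1.49466 − 0.723948) / 0.01506 = 756.483 s.

756.5 s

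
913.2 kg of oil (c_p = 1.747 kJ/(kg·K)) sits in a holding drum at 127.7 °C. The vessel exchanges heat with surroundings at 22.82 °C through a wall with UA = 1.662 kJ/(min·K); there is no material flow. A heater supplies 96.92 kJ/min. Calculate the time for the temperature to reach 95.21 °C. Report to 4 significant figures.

1148 min

M c_p dT/dt = −UA(T − T_amb) + Q̇.
τ = M c_p/UA = 959.904 min; T_ss = T_amb + Q̇/UA = 22.82 + 96.92/1.662 = 81.1353 °C.
T(t) = T_ss + (T₀ − T_ss)e^(−t/τ); set T = 95.21:
t = −τ ln[(T − T_ss)/(T₀ − T_ss)] = −959.904 · ln(0.302261) = 1148.49 min.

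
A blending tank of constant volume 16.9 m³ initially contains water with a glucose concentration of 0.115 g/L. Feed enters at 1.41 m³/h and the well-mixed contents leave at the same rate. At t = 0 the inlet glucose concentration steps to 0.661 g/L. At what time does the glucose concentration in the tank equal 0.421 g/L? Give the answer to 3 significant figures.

Accumulation = in − out for the solute gives V dC/dt = Q(C_in − C), so τ = V/Q = 11.986 h.
C(t) = C_in + (C₀ − C_in) e^(−t/τ). Set C = 0.421 and solve for t:
e^(−t/τ) = (C − C_in)/(C₀ − C_in) = (0.421 − 0.661)/(0.115 − 0.661) = 0.43956
t = −τ ln(…) = 11.986 × 0.82198 = 9.8521 h.

9.85 h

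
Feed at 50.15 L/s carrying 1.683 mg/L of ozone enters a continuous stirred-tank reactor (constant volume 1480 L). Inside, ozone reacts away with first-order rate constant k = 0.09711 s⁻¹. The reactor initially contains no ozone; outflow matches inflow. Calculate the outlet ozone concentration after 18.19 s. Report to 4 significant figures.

V dC/dt = Q(C_in − C) − k V C.
This is linear with rate a = Q/V + k = 0.130995 s⁻¹.
C_ss = Q C_in/(Q + kV) = 0.435350 mg/L; C(t) = C_ss + (C₀ − C_ss) e^(−a t).
C(18.19) = 0.435350 + (-0.435350)·e^(−0.130995·18.19) = 0.435350 + (-0.435350)·0.0922917 = 0.395170 mg/L.

0.3952 mg/L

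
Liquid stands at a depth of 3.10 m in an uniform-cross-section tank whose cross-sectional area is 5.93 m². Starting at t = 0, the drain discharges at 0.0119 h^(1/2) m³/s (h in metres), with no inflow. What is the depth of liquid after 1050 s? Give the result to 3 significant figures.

With no inflow, A dh/dt = −0.0119 √h.
This is separable: 2 d(√h)/dt = −0.0119/A, so √h = √h₀ − (0.0119/(2A)) t.
√h = √3.10 − 0.0119·1050/(2·5.93) = 1.7607 − 1.0535 = 0.70714.
h = 0.70714² = 0.50005 m.

0.500 m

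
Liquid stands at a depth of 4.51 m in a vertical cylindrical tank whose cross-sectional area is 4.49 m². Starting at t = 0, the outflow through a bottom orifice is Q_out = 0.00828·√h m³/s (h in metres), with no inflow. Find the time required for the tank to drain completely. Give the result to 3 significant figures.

Unsteady balance on liquid volume: A dh/dt = −0.00828 √h.
This is separable: 2 d(√h)/dt = −0.00828/A, so √h = √h₀ − (0.00828/(2A)) t.
Set h = 0: 2√h₀ = (0.00828/A) t_empty ⇒ t_empty = 2A√h₀/0.00828.
t_empty = 2·4.49·√4.51/0.00828 = 8.9800·2.1237/0.00828 = 2303.2 s.

2300 s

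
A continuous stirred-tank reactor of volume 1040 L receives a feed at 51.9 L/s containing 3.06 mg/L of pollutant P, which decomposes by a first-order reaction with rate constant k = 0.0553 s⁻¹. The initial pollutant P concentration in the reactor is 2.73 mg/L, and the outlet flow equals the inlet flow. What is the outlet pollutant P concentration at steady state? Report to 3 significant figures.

Species balance: V dC/dt = Q C_in − Q C − k V C.
Steady state (dC/dt = 0): C_ss = Q C_in/(Q + kV) = C_in/(1 + kV/Q).
C_ss = 51.9·3.06/(51.9 + 0.0553·1040) = 158.81/109.41 = 1.4515 mg/L.

1.45 mg/L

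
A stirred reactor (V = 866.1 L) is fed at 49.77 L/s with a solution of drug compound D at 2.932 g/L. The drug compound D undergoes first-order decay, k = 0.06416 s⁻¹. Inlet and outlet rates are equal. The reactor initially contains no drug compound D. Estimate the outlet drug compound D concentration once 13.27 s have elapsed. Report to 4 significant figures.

Accumulation = in − out − consumed: V dC/dt = Q C_in − Q C − k V C.
dC/dt = (Q/V) C_in − (Q/V + k) C; effective rate a = Q/V + k = 0.0574645 + 0.06416 = 0.121624 s⁻¹.
C_ss = Q C_in/(Q + kV) = 1.38530 g/L; C(t) = C_ss + (C₀ − C_ss) e^(−a t).
C(13.27) = 1.38530 + (-1.38530)·e^(−0.121624·13.27) = 1.38530 + (-1.38530)·0.199098 = 1.10949 g/L.

1.109 g/L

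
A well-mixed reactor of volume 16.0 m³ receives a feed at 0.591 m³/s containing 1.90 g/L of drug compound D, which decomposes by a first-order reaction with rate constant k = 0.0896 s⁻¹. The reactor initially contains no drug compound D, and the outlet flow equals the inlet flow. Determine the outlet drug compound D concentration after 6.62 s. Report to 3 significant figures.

Species balance: V dC/dt = Q C_in − Q C − k V C.
dC/dt = (Q/V) C_in − (Q/V + k) C; effective rate a = Q/V + k = 0.036937 + 0.0896 = 0.12654 s⁻¹.
C_ss = Q C_in/(Q + kV) = 0.55463 g/L; C(t) = C_ss + (C₀ − C_ss) e^(−a t).
C(6.62) = 0.55463 + (-0.55463)·e^(−0.12654·6.62) = 0.55463 + (-0.55463)·0.43271 = 0.31463 g/L.

0.315 g/L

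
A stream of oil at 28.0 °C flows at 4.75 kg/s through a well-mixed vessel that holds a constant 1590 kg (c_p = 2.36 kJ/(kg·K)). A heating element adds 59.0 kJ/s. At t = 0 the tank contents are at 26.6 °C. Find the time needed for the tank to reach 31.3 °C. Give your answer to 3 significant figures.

409 s

M c_p dT/dt = ṁ c_p (T_in − T) + Q̇.
τ = M/ṁ = 334.74 s; T_ss = T_in + Q̇/(ṁ c_p) = 33.263 °C.
T(t) = T_ss + (T₀ − T_ss) e^(−t/τ). Set T = 31.3:
e^(−t/τ) = (31.3 − 33.263)/(26.6 − 33.263) = 0.29463
t = −334.74 · ln(0.29463) = 409.06 s.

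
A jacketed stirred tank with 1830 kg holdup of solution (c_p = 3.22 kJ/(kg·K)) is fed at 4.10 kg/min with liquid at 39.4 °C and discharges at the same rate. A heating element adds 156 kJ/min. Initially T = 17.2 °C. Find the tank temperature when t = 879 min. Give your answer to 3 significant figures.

M c_p dT/dt = ṁ c_p (T_in − T) + Q̇.
τ = M/ṁ = 446.34 min; T_ss = T_in + Q̇/(ṁ c_p) = 39.4 + 156/(4.10·3.22) = 51.216 °C.
T approaches T_ss exponentially: T(t) = T_ss + (T₀ − T_ss) e^(−t/τ).
T(879) = 51.216 + (-34.016)·e^(−879/446.34) = 51.216 + (-34.016)·0.13955 = 46.469 °C.

46.5 °C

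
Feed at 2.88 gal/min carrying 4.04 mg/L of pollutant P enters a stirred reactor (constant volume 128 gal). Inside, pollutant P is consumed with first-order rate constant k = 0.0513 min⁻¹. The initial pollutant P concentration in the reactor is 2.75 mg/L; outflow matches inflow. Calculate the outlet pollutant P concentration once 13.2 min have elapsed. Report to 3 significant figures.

V dC/dt = Q(C_in − C) − k V C.
This is linear with rate a = Q/V + k = 0.073800 min⁻¹.
C_ss = Q C_in/(Q + kV) = 1.2317 mg/L; C(t) = C_ss + (C₀ − C_ss) e^(−a t).
C(13.2) = 1.2317 + (1.5183)·e^(−0.073800·13.2) = 1.2317 + (1.5183)·0.37751 = 1.8049 mg/L.

1.80 mg/L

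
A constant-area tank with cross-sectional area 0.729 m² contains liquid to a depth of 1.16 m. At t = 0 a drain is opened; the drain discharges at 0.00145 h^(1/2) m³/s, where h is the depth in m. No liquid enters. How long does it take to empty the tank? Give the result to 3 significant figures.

1080 s

A dh/dt = −Q_out = −0.00145 √h.
This is separable: 2 d(√h)/dt = −0.00145/A, so √h = √h₀ − (0.00145/(2A)) t.
Set h = 0: 2√h₀ = (0.00145/A) t_empty ⇒ t_empty = 2A√h₀/0.00145.
t_empty = 2·0.729·√1.16/0.00145 = 1.4580·1.0770/0.00145 = 1083.0 s.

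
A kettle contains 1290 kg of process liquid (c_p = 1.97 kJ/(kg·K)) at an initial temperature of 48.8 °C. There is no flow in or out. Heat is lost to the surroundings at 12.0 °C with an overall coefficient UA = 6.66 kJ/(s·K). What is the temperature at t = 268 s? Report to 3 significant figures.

30.2 °C

Lumped-capacitance energy balance: M c_p dT/dt = UA(T_amb − T).
dT/dt = (T_ss − T)/τ with T_ss = T_amb = 12.000 °C, τ = M c_p/UA = 1290·1.97/6.66 = 381.58 s.
Integrating: T(t) = T_ss + (T₀ − T_ss) e^(−t/τ).
T(268) = 12.000 + (36.800)·0.49542 = 30.231 °C.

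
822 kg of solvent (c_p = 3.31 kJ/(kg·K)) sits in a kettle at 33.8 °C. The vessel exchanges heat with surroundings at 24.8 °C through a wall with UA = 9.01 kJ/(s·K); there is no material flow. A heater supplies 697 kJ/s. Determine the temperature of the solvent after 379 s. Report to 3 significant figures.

82.7 °C

Lumped-capacitance energy balance: M c_p dT/dt = UA(T_amb − T) + Q̇.
dT/dt = (T_ss − T)/τ with T_ss = T_amb + Q̇/UA = 24.8 + 697/9.01 = 102.16 °C, τ = M c_p/UA = 822·3.31/9.01 = 301.98 s.
Integrating: T(t) = T_ss + (T₀ − T_ss) e^(−t/τ).
T(379) = 102.16 + (-68.358)·0.28506 = 82.672 °C.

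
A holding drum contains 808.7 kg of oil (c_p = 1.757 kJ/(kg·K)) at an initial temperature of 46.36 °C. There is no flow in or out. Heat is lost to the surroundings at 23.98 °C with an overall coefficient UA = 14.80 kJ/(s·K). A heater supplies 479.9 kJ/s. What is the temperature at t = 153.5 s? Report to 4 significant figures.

First-law balance (no shaft work): M c_p dT/dt = −UA(T − T_amb) + Q̇.
dT/dt = (T_ss − T)/τ with T_ss = T_amb + Q̇/UA = 23.98 + 479.9/14.80 = 56.4057 °C, τ = M c_p/UA = 808.7·1.757/14.80 = 96.0058 s.
Solution: T(t) = T_ss + (T₀ − T_ss) e^(−t/τ).
T(153.5) = 56.4057 + (-10.0457)·0.202126 = 54.3752 °C.

54.38 °C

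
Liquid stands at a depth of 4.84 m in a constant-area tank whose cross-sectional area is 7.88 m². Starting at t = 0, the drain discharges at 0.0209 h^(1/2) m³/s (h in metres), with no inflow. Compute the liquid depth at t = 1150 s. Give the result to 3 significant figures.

0.456 m

Mass balance (ρ constant): A dh/dt = −0.0209 √h.
Separate and integrate: 2(√h − √h₀) = −(0.0209/A) t.
√h = √4.84 − 0.0209·1150/(2·7.88) = 2.2000 − 1.5251 = 0.67494.
h = 0.67494² = 0.45554 m.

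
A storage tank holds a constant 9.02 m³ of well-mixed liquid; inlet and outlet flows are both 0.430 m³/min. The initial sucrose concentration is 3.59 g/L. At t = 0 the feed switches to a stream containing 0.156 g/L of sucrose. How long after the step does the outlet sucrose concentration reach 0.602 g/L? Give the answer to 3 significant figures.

42.8 min

Species balance on the tank: V dC/dt = Q(C_in − C), so τ = V/Q = 20.977 min.
C(t) = C_in + (C₀ − C_in) e^(−t/τ). Set C = 0.602 and solve for t:
e^(−t/τ) = (C − C_in)/(C₀ − C_in) = (0.602 − 0.156)/(3.59 − 0.156) = 0.12988
t = −τ ln(…) = 20.977 × 2.0412 = 42.817 min.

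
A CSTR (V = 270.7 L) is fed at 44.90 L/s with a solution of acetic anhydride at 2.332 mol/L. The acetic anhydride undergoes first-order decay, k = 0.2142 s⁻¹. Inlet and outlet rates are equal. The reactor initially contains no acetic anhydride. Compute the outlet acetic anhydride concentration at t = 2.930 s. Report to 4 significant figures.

0.6835 mol/L

V dC/dt = Q(C_in − C) − k V C.
This is linear with rate a = Q/V + k = 0.380066 s⁻¹.
C_ss = Q C_in/(Q + kV) = 1.01772 mol/L; C(t) = C_ss + (C₀ − C_ss) e^(−a t).
C(2.930) = 1.01772 + (-1.01772)·e^(−0.380066·2.930) = 1.01772 + (-1.01772)·0.328377 = 0.683523 mol/L.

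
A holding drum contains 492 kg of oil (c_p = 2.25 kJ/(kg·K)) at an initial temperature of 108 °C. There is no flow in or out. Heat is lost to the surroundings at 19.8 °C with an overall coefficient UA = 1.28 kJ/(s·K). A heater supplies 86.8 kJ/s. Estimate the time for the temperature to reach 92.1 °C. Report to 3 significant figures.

1310 s

Energy balance: M c_p dT/dt = −UA(T − T_amb) + Q̇.
τ = M c_p/UA = 864.84 s; T_ss = T_amb + Q̇/UA = 19.8 + 86.8/1.28 = 87.612 °C.
T(t) = T_ss + (T₀ − T_ss)e^(−t/τ); set T = 92.1:
t = −τ ln[(T − T_ss)/(T₀ − T_ss)] = −864.84 · ln(0.22011) = 1309.1 s.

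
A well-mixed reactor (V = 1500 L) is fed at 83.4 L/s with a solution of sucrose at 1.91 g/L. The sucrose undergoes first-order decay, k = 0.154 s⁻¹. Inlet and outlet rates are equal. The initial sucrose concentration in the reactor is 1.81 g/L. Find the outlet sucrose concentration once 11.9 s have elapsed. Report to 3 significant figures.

0.614 g/L

Species balance: V dC/dt = Q C_in − Q C − k V C.
dC/dt = (Q/V) C_in − (Q/V + k) C; effective rate a = Q/V + k = 0.055600 + 0.154 = 0.20960 s⁻¹.
C_ss = Q C_in/(Q + kV) = 0.50666 g/L; C(t) = C_ss + (C₀ − C_ss) e^(−a t).
C(11.9) = 0.50666 + (1.3033)·e^(−0.20960·11.9) = 0.50666 + (1.3033)·0.082559 = 0.61426 g/L.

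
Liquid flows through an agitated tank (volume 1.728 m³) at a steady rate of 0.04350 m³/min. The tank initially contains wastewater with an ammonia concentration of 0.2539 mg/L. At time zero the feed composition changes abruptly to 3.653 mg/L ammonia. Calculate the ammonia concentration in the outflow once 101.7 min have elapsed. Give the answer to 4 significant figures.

Unsteady species balance (constant V, well mixed): V dC/dt = Q(C_in − C).
Time constant τ = V/Q = 1.728/0.04350 = 39.7241 min.
Integrating: C(t) = C_in + (C₀ − C_in) e^(−t/τ).
C(101.7) = 3.653 + (0.2539 − 3.653)·e^(−101.7/39.7241) = 3.653 + (-3.39910)·0.0772927 = 3.39027 mg/L.

3.390 mg/L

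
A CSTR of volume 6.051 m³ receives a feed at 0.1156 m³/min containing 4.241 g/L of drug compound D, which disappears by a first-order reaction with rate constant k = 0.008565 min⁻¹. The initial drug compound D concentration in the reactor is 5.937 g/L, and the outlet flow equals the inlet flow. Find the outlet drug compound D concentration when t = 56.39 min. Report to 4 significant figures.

V dC/dt = Q(C_in − C) − k V C.
This is linear with rate a = Q/V + k = 0.0276693 min⁻¹.
C_ss = Q C_in/(Q + kV) = 2.92820 g/L; C(t) = C_ss + (C₀ − C_ss) e^(−a t).
C(56.39) = 2.92820 + (3.00880)·e^(−0.0276693·56.39) = 2.92820 + (3.00880)·0.210079 = 3.56029 g/L.

3.560 g/L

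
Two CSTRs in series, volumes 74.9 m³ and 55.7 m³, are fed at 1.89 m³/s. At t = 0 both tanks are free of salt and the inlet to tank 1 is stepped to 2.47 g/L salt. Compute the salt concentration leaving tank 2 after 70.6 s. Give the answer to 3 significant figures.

Species balance on tank i: dCᵢ/dt = (Cᵢ₋₁ − Cᵢ)/τᵢ with τᵢ = Vᵢ/Q.
τ₁ = 74.9/1.89 = 39.630 s; τ₂ = 55.7/1.89 = 29.471 s.
Tank 1: C₁ = C_in(1 − e^(−t/τ₁)). Tank 2 (τ₁ ≠ τ₂): C₂ = C_in[1 − (τ₁ e^(−t/τ₁) − τ₂ e^(−t/τ₂))/(τ₁ − τ₂)].
At t = 70.6: e^(−t/τ₁) = 0.16839, e^(−t/τ₂) = 0.091119.
C₂ = 2.47·[1 − (39.630·0.16839 − 29.471·0.091119)/(10.159)] = 2.47·0.60746 = 1.5004 g/L.

1.50 g/L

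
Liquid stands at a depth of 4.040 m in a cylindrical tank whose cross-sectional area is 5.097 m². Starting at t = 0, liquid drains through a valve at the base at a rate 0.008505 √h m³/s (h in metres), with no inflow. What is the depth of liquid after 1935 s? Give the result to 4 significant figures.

0.1565 m

With no inflow, A dh/dt = −0.008505 √h.
This is separable: 2 d(√h)/dt = −0.008505/A, so √h = √h₀ − (0.008505/(2A)) t.
√h = √4.040 − 0.008505·1935/(2·5.097) = 2.00998 − 1.61440 = 0.395577.
h = 0.395577² = 0.156481 m.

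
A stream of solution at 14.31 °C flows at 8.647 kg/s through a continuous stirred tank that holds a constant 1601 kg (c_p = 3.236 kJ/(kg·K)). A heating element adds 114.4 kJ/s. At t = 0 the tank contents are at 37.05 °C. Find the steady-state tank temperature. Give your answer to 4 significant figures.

18.40 °C

M c_p dT/dt = ṁ c_p (T_in − T) + Q̇.
At steady state dT/dt = 0 ⇒ T_ss = T_in + Q̇/(ṁ c_p) = 14.31 + 114.4/(8.647·3.236) = 18.3984 °C.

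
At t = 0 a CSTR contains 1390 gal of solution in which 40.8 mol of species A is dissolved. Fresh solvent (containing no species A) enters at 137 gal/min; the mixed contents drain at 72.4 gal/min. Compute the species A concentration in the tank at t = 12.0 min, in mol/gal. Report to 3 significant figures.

0.0115 mol/gal

Let m(t) be the amount of species A. Volume: V(t) = V₀ + (Q_in − Q_out) t = 1390 + 64.600 t; V(12.0) = 2165.2 gal.
Solute balance: dm/dt = 0 − Q_out C = −Q_out m/V(t).
Separate: dm/m = −Q_out dt/V(t) ⇒ ln(m/m₀) = −(Q_out/(Q_in−Q_out)) ln(V/V₀).
m = m₀ (V₀/V)^(Q_out/(Q_in−Q_out)) = 40.8 × (1390/2165.2)^(1.1207) = 24.828 mol.
C = m/V = 24.828/2165.2 = 0.011467 mol/gal.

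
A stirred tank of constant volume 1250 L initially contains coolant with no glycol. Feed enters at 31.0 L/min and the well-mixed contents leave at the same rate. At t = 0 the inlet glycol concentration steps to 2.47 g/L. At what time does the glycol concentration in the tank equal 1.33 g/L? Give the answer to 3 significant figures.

31.2 min

Mass balance on the solute (V constant): V dC/dt = Q(C_in − C), so τ = V/Q = 40.323 min.
C(t) = C_in + (C₀ − C_in) e^(−t/τ). Set C = 1.33 and solve for t:
e^(−t/τ) = (C − C_in)/(C₀ − C_in) = (1.33 − 2.47)/(0 − 2.47) = 0.46154
t = −τ ln(…) = 40.323 × 0.77319 = 31.177 min.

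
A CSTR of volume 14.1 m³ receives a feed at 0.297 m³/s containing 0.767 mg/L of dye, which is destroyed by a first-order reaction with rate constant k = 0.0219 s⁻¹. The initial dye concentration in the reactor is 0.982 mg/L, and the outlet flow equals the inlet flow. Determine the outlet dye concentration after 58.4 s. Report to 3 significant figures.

Accumulation = in − out − consumed: V dC/dt = Q C_in − Q C − k V C.
This is linear with rate a = Q/V + k = 0.042964 s⁻¹.
C_ss = Q C_in/(Q + kV) = 0.37604 mg/L; C(t) = C_ss + (C₀ − C_ss) e^(−a t).
C(58.4) = 0.37604 + (0.60596)·e^(−0.042964·58.4) = 0.37604 + (0.60596)·0.081342 = 0.42533 mg/L.

0.425 mg/L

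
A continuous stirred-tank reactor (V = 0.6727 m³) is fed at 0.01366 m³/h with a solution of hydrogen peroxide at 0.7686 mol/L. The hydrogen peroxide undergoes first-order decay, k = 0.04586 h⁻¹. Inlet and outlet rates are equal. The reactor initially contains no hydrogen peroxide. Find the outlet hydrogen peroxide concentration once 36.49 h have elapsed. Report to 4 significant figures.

Species balance: V dC/dt = Q C_in − Q C − k V C.
This is linear with rate a = Q/V + k = 0.0661662 h⁻¹.
C_ss = Q C_in/(Q + kV) = 0.235881 mol/L; C(t) = C_ss + (C₀ − C_ss) e^(−a t).
C(36.49) = 0.235881 + (-0.235881)·e^(−0.0661662·36.49) = 0.235881 + (-0.235881)·0.0894205 = 0.214789 mol/L.

0.2148 mol/L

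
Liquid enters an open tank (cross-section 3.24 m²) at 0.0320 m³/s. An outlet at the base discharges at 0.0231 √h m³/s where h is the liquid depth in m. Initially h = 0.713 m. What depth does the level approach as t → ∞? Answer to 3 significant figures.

1.92 m

Unsteady balance on liquid volume: A dh/dt = Q_in − 0.0231 √h. At steady state dh/dt = 0:
Q_in = 0.0231 √h_ss ⇒ √h_ss = 0.0320/0.0231 = 1.3853.
h_ss = 1.3853² = 1.9190 m. (Since h₀ = 0.713 m < h_ss, the level will rise toward this value.)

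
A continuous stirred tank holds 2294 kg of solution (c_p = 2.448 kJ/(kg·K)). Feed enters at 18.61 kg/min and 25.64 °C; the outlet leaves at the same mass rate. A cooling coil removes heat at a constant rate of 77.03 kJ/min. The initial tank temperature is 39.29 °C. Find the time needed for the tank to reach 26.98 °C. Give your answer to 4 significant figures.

199.9 min

Heat balance on the well-mixed liquid: M c_p dT/dt = ṁ c_p (T_in − T) − 77.03.
τ = M/ṁ = 123.267 min; T_ss = T_in − Q̇/(ṁ c_p) = 23.9492 °C.
T(t) = T_ss + (T₀ − T_ss) e^(−t/τ). Set T = 26.98:
e^(−t/τ) = (26.98 − 23.9492)/(39.29 − 23.9492) = 0.197567
t = −123.267 · ln(0.197567) = 199.900 min.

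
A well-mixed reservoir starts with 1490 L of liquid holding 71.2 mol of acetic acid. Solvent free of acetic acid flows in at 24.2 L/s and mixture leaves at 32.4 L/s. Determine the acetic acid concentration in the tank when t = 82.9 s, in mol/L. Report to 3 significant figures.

Total volume: dV/dt = Q_in − Q_out = -8.2000 L/s, so V(t) = 1490 − 8.2000 t and V(82.9) = 810.22 L.
Species balance (pure solvent in): dm/dt = −Q_out · m/V(t).
dm/m = −Q_out dt/(V₀ − 8.2000 t); integrating gives ln(m/m₀) = −(Q_out/(Q_in−Q_out)) ln(V/V₀).
m = m₀ (V₀/V)^(Q_out/(Q_in−Q_out)) = 71.2 × (1490/810.22)^(-3.9512) = 6.4129 mol.
C = m/V = 6.4129/810.22 = 0.0079150 mol/L.

0.00791 mol/L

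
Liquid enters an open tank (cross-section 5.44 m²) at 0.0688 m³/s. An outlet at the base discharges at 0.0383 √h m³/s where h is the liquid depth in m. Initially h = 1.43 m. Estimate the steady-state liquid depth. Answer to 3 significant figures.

A dh/dt = Q_in − 0.0383 √h. Steady state requires inflow = outflow:
Q_in = 0.0383 √h_ss ⇒ √h_ss = 0.0688/0.0383 = 1.7963.
h_ss = 1.7963² = 3.2269 m. (Since h₀ = 1.43 m < h_ss, the level will rise toward this value.)

3.23 m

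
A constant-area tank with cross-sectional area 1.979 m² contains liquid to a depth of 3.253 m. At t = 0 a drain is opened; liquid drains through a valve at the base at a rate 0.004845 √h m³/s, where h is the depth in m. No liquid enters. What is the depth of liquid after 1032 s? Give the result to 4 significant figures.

With no inflow, A dh/dt = −0.004845 √h.
This is separable: 2 d(√h)/dt = −0.004845/A, so √h = √h₀ − (0.004845/(2A)) t.
√h = √3.253 − 0.004845·1032/(2·1.979) = 1.80361 − 1.26327 = 0.540333.
h = 0.540333² = 0.291960 m.

0.2920 m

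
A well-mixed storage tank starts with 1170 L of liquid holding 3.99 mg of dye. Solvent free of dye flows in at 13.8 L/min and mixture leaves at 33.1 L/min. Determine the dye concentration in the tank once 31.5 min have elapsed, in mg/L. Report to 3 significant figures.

Total volume: dV/dt = Q_in − Q_out = -19.300 L/min, so V(t) = 1170 − 19.300 t and V(31.5) = 562.05 L.
No dye enters, so dm/dt = −Q_out · (m/V).
dm/m = −Q_out dt/(V₀ − 19.300 t); integrating gives ln(m/m₀) = −(Q_out/(Q_in−Q_out)) ln(V/V₀).
m = m₀ (V₀/V)^(Q_out/(Q_in−Q_out)) = 3.99 × (1170/562.05)^(-1.7150) = 1.1347 mg.
C = m/V = 1.1347/562.05 = 0.0020189 mg/L.

0.00202 mg/L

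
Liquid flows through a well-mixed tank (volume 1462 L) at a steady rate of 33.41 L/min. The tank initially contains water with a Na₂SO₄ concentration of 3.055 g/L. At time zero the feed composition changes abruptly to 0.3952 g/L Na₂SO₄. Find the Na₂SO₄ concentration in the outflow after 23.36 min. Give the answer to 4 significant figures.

Mass balance on the solute (V constant): V dC/dt = Q(C_in − C).
Time constant τ = V/Q = 1462/33.41 = 43.7594 min.
C approaches C_in exponentially: C(t) = C_in + (C₀ − C_in) e^(−t/τ).
C(23.36) = 0.3952 + (3.055 − 0.3952)·e^(−23.36/43.7594) = 0.3952 + (2.65980)·0.586356 = 1.95479 g/L.

1.955 g/L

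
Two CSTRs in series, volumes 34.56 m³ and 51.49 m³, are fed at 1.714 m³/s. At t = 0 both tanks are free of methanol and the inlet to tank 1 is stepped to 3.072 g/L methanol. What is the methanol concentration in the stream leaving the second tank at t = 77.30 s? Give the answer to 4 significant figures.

2.495 g/L

Time constants: τᵢ = Vᵢ/Q for each well-mixed tank.
τ₁ = 34.56/1.714 = 20.1634 s; τ₂ = 51.49/1.714 = 30.0408 s.
Solving the cascade with C₁(0)=C₂(0)=0 gives C₂(t) = C_in[1 − (τ₁ e^(−t/τ₁) − τ₂ e^(−t/τ₂))/(τ₁ − τ₂)].
At t = 77.30: e^(−t/τ₁) = 0.0216297, e^(−t/τ₂) = 0.0762938.
C₂ = 3.072·[1 − (20.1634·0.0216297 − 30.0408·0.0762938)/(-9.87748)] = 3.072·0.812118 = 2.49483 g/L.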